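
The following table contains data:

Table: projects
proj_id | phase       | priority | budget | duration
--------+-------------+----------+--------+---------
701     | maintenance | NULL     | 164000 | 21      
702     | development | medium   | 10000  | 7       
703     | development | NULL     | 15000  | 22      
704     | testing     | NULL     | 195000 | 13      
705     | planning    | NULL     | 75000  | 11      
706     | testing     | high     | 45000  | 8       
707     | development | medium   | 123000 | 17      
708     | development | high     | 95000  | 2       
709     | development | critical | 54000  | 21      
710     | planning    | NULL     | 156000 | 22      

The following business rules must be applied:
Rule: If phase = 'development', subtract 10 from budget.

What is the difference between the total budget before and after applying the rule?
50

Step 1: Original sum of budget = 932000
Step 2: 5 records have phase = 'development'
Step 3: Each affected record changes by -10
Step 4: Total change = 5 × -10 = -50
Step 5: New sum = 932000 + -50 = 931950
Step 6: Difference = |931950 - 932000| = 50
        (Sum decreased by 50)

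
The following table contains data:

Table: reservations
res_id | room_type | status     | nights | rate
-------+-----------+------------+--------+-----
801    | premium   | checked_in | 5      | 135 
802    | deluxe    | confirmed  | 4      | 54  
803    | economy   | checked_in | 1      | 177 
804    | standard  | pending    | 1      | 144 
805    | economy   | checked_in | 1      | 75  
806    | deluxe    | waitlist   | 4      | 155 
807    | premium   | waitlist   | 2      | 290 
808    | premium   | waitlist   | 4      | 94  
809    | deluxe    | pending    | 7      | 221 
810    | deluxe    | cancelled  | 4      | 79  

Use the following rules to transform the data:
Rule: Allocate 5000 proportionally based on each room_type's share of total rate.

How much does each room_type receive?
deluxe: 1787.22, economy: 884.83, premium: 1822.33, standard: 505.62

Step 1: Calculate total rate = 1424
Step 2: Calculate each room_type's proportion:
  deluxe: 509/1424 = 35.74% → 1787.22
  economy: 252/1424 = 17.70% → 884.83
  premium: 519/1424 = 36.45% → 1822.33
  standard: 144/1424 = 10.11% → 505.62
Step 3: Verify: sum of allocations ≈ 5000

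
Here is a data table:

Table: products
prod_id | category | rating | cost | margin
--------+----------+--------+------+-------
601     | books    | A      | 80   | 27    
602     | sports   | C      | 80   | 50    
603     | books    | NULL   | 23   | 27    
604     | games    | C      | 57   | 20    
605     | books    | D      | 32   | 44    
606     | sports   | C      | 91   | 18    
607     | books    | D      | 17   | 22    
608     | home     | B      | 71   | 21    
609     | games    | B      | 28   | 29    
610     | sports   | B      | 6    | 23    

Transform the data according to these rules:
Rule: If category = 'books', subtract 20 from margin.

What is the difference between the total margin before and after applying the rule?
80

Step 1: Original sum of margin = 281
Step 2: 4 records have category = 'books'
Step 3: Each affected record changes by -20
Step 4: Total change = 4 × -20 = -80
Step 5: New sum = 281 + -80 = 201
Step 6: Difference = |201 - 281| = 80
        (Sum decreased by 80)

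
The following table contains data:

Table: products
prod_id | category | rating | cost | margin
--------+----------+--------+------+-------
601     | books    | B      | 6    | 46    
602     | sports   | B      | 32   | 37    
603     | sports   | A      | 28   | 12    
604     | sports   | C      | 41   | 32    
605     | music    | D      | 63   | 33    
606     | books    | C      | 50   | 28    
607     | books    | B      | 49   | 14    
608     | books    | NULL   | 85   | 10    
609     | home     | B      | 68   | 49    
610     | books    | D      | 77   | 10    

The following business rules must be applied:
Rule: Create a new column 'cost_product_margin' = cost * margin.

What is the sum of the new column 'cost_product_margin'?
12225

Step 1: For each record, compute cost * margin
Example calculations:
  6 * 46 = 276
  32 * 37 = 1184
  28 * 12 = 336
  ...
Step 2: Sum all derived values
Step 3: Total = 12225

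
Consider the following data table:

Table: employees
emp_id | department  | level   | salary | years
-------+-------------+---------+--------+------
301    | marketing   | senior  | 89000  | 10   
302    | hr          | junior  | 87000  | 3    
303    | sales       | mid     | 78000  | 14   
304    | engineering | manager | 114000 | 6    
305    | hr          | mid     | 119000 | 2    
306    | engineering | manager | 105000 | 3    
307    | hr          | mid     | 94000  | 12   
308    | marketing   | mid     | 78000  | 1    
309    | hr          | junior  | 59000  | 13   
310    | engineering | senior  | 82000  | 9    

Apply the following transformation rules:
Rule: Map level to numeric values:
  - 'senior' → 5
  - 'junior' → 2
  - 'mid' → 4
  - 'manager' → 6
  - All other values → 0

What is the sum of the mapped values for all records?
42

Step 1: Apply mapping to each record
Step 2: Count by status:
  'senior': 2 records × 5 = 10
  'junior': 2 records × 2 = 4
  'mid': 4 records × 4 = 16
  'manager': 2 records × 6 = 12
Step 3: Sum all mapped values = 42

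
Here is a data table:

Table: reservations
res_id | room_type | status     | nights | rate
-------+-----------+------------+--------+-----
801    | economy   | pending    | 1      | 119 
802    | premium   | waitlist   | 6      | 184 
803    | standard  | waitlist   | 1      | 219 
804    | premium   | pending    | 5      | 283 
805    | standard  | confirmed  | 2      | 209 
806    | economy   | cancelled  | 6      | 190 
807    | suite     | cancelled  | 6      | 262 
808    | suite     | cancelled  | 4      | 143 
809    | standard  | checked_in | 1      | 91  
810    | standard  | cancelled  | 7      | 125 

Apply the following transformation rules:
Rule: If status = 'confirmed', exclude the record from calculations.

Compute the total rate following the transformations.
1616

Step 1: Identify records where status = 'confirmed'
Step 2: The excluded records sum to 209
Step 3: Original total rate = 1825
Step 4: Remaining total = 1825 - 209 = 1616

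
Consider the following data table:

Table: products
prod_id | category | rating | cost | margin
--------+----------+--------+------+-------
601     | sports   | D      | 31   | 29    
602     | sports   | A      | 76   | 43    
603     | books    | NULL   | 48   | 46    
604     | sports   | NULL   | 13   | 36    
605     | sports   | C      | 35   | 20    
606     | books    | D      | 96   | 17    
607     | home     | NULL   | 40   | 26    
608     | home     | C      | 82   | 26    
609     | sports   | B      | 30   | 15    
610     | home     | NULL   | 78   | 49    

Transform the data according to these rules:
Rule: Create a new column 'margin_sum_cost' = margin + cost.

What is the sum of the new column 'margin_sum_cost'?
836

Step 1: For each record, compute margin + cost
Example calculations:
  29 + 31 = 60
  43 + 76 = 119
  46 + 48 = 94
  ...
Step 2: Sum all derived values
Step 3: Total = 836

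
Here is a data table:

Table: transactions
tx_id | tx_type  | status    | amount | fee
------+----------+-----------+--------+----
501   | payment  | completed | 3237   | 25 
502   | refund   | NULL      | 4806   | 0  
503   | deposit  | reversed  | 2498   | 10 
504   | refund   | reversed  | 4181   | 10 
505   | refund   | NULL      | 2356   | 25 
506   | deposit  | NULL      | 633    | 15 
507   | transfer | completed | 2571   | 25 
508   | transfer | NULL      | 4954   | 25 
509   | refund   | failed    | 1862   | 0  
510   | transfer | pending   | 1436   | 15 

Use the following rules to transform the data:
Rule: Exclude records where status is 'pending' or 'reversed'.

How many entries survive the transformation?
7

Step 1: Count records to exclude
  - 1 (pending) + 2 (reversed) = 3 records
Step 2: Total records: 10
Step 3: Remaining = 10 - 3 = 7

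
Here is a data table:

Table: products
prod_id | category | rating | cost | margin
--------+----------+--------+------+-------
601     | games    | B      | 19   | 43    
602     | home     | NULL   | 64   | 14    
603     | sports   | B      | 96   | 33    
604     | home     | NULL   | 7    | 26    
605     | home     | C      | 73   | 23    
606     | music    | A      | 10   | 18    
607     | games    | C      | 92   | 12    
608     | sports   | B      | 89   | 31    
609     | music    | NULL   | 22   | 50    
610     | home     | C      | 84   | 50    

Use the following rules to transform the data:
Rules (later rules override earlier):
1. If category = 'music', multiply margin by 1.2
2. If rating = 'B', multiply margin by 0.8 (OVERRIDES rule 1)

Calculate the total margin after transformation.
292.2

Step 1: Rule 2 takes priority for records with rating = 'B'
  - 3 records: 107 × 0.8 = 85.6
Step 2: Rule 1 applies to remaining records with category = 'music'
  - 2 records: 68 × 1.2 = 81.6
Step 3: Other records unchanged: 125
Step 4: Final sum = 85.6 + 81.6 + 125 = 292.2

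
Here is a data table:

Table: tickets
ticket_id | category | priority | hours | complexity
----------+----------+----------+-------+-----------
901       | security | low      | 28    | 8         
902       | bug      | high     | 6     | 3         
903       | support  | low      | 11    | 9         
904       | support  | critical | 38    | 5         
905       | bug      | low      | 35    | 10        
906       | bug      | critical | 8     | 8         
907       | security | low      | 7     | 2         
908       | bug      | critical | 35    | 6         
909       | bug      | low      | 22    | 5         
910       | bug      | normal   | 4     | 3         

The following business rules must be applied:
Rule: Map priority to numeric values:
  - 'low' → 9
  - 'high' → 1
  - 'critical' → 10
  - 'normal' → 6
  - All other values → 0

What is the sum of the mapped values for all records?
82

Step 1: Apply mapping to each record
Step 2: Count by status:
  'low': 5 records × 9 = 45
  'high': 1 records × 1 = 1
  'critical': 3 records × 10 = 30
  'normal': 1 records × 6 = 6
Step 3: Sum all mapped values = 82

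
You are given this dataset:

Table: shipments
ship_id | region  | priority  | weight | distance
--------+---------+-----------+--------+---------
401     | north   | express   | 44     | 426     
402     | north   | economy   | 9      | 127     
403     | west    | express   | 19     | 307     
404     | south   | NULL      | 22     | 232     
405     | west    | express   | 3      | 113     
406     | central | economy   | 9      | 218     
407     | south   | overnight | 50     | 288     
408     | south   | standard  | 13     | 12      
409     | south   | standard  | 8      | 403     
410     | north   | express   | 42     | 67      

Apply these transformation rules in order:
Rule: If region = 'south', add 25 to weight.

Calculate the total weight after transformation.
319

Step 1: Count records where region = 'south': 4
Step 2: Total bonus added: 4 × 25 = 100
Step 3: Original sum of weight: 219
Step 4: Final sum = 219 + 100 = 319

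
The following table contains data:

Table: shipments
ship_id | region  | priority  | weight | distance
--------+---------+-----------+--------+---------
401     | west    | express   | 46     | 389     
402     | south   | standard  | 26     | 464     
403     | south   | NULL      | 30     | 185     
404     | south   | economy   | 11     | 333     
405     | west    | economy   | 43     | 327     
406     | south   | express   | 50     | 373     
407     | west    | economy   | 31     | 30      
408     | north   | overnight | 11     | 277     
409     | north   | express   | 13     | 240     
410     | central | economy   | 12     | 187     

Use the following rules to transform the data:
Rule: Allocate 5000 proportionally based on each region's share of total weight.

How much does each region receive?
central: 219.78, north: 439.56, south: 2142.86, west: 2197.8

Step 1: Calculate total weight = 273
Step 2: Calculate each region's proportion:
  central: 12/273 = 4.40% → 219.78
  north: 24/273 = 8.79% → 439.56
  south: 117/273 = 42.86% → 2142.86
  west: 120/273 = 43.96% → 2197.8
Step 3: Verify: sum of allocations ≈ 5000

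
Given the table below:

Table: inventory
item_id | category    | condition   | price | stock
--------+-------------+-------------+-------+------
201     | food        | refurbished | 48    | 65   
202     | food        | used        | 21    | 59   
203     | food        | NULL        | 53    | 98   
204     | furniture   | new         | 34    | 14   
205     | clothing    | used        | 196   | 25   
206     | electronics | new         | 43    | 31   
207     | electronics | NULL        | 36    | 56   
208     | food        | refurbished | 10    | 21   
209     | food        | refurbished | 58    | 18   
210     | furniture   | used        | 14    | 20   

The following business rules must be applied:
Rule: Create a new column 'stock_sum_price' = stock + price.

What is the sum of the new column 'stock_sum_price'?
920

Step 1: For each record, compute stock + price
Example calculations:
  65 + 48 = 113
  59 + 21 = 80
  98 + 53 = 151
  ...
Step 2: Sum all derived values
Step 3: Total = 920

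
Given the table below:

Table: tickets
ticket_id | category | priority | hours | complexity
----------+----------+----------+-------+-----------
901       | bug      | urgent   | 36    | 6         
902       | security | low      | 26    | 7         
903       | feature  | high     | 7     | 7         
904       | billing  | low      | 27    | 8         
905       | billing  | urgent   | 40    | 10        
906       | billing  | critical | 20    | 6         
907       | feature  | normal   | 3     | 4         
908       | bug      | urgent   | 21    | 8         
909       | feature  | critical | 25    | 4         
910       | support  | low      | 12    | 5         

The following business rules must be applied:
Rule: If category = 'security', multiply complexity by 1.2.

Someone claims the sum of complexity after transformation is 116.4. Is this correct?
No, the correct result is 66.4.

Step 1: Calculate the correct sum after transformation
Step 2: Apply multiplier 1.2 to records where category = 'security'
Step 3: Correct result = 66.4
Step 4: Claimed result = 116.4
Step 5: 66.4 ≠ 116.4
Conclusion: The claimed result is incorrect. The correct answer is 66.4.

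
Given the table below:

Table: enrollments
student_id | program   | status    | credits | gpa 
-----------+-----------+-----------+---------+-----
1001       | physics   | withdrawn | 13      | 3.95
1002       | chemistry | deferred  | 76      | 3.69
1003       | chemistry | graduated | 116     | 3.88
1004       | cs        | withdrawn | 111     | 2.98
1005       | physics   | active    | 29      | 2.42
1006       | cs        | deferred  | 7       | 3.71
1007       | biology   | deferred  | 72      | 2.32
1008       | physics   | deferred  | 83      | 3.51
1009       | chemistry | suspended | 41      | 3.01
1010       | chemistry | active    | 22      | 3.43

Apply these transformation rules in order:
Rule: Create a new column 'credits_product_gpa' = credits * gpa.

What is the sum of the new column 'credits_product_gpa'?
1866.04

Step 1: For each record, compute credits * gpa
Example calculations:
  13 * 3.95 = 51.35
  76 * 3.69 = 280.44
  116 * 3.88 = 450.08
  ...
Step 2: Sum all derived values
Step 3: Total = 1866.04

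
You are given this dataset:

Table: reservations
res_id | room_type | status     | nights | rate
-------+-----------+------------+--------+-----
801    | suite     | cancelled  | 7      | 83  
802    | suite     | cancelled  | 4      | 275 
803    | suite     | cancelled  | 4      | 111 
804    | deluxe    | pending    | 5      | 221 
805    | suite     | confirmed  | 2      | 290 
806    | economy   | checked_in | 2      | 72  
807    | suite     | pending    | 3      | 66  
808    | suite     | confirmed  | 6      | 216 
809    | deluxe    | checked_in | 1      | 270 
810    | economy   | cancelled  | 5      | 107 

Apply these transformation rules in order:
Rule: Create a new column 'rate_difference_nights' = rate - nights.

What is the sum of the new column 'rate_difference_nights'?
1672

Step 1: For each record, compute rate - nights
Example calculations:
  83 - 7 = 76
  275 - 4 = 271
  111 - 4 = 107
  ...
Step 2: Sum all derived values
Step 3: Total = 1672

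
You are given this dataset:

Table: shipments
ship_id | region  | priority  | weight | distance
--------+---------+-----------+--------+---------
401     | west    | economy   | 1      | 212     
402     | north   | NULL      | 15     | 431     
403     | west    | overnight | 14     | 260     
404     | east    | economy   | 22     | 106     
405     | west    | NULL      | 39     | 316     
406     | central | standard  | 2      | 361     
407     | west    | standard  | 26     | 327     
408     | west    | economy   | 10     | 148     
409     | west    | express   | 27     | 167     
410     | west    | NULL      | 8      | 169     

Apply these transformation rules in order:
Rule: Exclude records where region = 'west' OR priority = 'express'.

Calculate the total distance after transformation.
898

Step 1: Find records where region = 'west' OR priority = 'express'
Step 2: 7 records match, summing to 1599
Step 3: Original sum: 2497
Step 4: Remaining sum = 2497 - 1599 = 898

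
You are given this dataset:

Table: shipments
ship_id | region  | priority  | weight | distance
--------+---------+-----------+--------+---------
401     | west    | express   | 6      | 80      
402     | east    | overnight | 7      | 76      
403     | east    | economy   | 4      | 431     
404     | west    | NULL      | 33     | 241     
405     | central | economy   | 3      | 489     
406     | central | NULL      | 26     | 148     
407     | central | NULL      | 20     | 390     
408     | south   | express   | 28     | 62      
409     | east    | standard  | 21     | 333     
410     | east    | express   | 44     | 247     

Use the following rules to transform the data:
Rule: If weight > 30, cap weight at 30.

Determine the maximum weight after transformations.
30

Step 1: Original maximum weight = 44
Step 2: Apply cap at 30
Step 3: 2 records had weight > 30 and were capped
Step 4: Maximum after transformation = 30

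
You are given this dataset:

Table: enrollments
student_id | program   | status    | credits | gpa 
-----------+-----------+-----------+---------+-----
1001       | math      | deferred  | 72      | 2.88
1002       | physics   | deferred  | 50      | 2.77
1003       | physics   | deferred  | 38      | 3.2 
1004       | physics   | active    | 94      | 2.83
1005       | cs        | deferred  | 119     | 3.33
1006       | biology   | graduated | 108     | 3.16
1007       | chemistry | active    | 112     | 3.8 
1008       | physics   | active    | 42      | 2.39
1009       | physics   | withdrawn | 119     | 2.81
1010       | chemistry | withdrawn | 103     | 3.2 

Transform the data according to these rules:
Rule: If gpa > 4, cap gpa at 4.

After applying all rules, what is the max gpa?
3.8

Step 1: Original maximum gpa = 3.8
Step 2: Check cap of 4 against maximum
Step 3: No records exceed the cap (max 3.8 <= cap 4), so no capping applies
Step 4: Maximum after transformation = 3.8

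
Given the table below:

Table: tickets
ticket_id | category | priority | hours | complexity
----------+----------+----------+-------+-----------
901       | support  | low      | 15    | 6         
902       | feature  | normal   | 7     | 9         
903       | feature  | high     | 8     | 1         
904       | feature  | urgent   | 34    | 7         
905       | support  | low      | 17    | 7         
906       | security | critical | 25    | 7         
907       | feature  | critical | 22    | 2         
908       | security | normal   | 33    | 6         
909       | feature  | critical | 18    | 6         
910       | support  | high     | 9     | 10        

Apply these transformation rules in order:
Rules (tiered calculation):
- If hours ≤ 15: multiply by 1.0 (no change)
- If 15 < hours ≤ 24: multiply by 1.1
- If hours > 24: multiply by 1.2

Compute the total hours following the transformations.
212.1

Step 1: Tier 1 (hours ≤ 15): 4 records, sum = 39 × 1.0 = 39.0
Step 2: Tier 2 (15 < hours ≤ 24): 3 records, sum = 57 × 1.1 = 62.7
Step 3: Tier 3 (hours > 24): 3 records, sum = 92 × 1.2 = 110.4
Step 4: Final sum = 39.0 + 62.7 + 110.4 = 212.1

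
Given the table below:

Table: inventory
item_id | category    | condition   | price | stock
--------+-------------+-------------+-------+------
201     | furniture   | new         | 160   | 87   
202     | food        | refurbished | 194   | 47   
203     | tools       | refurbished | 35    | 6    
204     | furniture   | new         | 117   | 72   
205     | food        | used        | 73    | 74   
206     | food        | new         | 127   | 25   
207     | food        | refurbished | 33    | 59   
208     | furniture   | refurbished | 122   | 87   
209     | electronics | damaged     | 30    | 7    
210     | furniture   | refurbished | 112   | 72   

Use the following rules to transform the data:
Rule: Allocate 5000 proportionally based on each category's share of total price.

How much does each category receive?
electronics: 149.55, food: 2128.61, furniture: 2547.36, tools: 174.48

Step 1: Calculate total price = 1003
Step 2: Calculate each category's proportion:
  electronics: 30/1003 = 2.99% → 149.55
  food: 427/1003 = 42.57% → 2128.61
  furniture: 511/1003 = 50.95% → 2547.36
  tools: 35/1003 = 3.49% → 174.48
Step 3: Verify: sum of allocations ≈ 5000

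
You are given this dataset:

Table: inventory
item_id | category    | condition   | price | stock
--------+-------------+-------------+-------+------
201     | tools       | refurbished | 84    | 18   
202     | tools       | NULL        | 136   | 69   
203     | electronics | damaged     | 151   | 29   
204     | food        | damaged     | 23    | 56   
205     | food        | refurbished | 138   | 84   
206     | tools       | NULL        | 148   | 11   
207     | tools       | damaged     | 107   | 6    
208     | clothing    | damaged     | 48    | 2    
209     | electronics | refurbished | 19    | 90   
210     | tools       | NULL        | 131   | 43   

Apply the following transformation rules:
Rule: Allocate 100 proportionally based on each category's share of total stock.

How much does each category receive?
clothing: 0.49, electronics: 29.17, food: 34.31, tools: 36.03

Step 1: Calculate total stock = 408
Step 2: Calculate each category's proportion:
  clothing: 2/408 = 0.49% → 0.49
  electronics: 119/408 = 29.17% → 29.17
  food: 140/408 = 34.31% → 34.31
  tools: 147/408 = 36.03% → 36.03
Step 3: Verify: sum of allocations ≈ 100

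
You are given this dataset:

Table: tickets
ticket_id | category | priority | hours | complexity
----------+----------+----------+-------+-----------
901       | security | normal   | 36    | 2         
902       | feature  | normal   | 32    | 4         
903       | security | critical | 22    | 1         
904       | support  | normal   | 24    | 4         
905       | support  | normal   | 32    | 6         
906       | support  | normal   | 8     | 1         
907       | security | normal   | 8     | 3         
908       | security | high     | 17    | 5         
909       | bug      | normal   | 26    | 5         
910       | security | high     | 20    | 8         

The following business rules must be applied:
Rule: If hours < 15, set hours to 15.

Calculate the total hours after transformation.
239

Step 1: 2 records have hours < 15
Step 2: These records originally summed to 16
Step 3: After setting to minimum: 2 × 15 = 30
Step 4: Unaffected records sum: 209
Step 5: Final sum = 30 + 209 = 239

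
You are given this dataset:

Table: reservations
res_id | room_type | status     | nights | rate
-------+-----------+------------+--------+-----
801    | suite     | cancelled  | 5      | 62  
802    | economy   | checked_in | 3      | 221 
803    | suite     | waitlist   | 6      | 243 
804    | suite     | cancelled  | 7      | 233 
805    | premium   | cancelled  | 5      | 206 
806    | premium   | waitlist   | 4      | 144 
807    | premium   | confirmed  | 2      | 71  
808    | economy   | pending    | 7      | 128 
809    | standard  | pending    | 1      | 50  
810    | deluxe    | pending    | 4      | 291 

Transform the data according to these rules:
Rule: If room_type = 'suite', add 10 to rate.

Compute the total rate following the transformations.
1679

Step 1: Count records where room_type = 'suite': 3
Step 2: Total bonus added: 3 × 10 = 30
Step 3: Original sum of rate: 1649
Step 4: Final sum = 1649 + 30 = 1679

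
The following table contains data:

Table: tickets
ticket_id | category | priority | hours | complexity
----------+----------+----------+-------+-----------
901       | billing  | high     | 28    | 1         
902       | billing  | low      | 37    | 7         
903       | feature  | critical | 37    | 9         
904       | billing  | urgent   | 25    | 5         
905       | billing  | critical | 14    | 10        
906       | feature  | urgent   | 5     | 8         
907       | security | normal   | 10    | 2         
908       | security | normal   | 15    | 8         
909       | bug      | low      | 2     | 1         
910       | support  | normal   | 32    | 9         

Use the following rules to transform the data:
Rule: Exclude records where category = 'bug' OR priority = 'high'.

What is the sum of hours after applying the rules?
175

Step 1: Find records where category = 'bug' OR priority = 'high'
Step 2: 2 records match, summing to 30
Step 3: Original sum: 205
Step 4: Remaining sum = 205 - 30 = 175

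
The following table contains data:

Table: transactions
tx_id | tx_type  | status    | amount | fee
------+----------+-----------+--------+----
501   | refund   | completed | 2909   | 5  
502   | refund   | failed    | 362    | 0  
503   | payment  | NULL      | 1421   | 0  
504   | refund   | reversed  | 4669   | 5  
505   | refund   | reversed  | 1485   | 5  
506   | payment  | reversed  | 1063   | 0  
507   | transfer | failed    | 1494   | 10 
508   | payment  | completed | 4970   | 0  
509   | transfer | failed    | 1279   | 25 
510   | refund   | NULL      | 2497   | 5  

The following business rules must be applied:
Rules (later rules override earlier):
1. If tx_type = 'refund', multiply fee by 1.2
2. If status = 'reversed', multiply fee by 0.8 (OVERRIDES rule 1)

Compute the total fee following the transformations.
55.0

Step 1: Rule 2 takes priority for records with status = 'reversed'
  - 3 records: 10 × 0.8 = 8.0
Step 2: Rule 1 applies to remaining records with tx_type = 'refund'
  - 3 records: 10 × 1.2 = 12.0
Step 3: Other records unchanged: 35
Step 4: Final sum = 8.0 + 12.0 + 35 = 55.0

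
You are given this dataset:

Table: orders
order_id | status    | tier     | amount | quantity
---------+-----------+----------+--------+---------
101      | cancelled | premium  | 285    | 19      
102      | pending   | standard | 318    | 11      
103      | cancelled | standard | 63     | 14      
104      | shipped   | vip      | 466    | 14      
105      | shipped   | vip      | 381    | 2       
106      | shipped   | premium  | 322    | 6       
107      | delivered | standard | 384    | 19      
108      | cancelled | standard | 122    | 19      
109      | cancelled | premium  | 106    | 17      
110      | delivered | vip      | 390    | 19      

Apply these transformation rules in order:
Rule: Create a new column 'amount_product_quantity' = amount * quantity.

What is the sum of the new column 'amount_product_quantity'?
37839

Step 1: For each record, compute amount * quantity
Example calculations:
  285 * 19 = 5415
  318 * 11 = 3498
  63 * 14 = 882
  ...
Step 2: Sum all derived values
Step 3: Total = 37839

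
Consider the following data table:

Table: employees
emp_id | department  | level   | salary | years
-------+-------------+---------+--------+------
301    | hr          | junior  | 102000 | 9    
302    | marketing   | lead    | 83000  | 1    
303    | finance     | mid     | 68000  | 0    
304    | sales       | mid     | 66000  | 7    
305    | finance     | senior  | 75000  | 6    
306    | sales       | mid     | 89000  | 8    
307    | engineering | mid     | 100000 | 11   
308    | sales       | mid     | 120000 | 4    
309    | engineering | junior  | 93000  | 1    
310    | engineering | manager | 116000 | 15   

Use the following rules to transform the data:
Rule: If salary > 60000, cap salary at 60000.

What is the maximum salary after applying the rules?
60000

Step 1: Original maximum salary = 120000
Step 2: Apply cap at 60000
Step 3: 10 records had salary > 60000 and were capped
Step 4: Maximum after transformation = 60000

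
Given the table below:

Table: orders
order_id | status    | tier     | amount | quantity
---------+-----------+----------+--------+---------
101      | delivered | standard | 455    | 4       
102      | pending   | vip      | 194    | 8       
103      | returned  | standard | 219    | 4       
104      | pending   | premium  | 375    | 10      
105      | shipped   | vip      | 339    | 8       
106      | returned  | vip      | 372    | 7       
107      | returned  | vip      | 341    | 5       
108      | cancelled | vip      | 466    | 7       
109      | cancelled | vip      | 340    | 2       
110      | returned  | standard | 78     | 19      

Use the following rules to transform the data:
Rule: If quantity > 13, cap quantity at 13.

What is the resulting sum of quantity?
68

Step 1: 1 records have quantity > 13
Step 2: These records originally summed to 19
Step 3: After capping: 1 × 13 = 13
Step 4: Unaffected records sum: 55
Step 5: Final sum = 13 + 55 = 68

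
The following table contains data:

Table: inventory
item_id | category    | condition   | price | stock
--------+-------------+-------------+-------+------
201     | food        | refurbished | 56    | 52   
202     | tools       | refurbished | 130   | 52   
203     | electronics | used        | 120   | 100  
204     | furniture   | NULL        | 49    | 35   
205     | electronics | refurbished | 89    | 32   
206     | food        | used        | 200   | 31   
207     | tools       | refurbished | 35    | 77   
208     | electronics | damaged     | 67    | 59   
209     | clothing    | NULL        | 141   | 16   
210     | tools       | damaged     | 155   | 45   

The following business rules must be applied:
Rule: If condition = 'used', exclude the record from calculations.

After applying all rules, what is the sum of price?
722

Step 1: Identify records where condition = 'used'
Step 2: The excluded records sum to 320
Step 3: Original total price = 1042
Step 4: Remaining total = 1042 - 320 = 722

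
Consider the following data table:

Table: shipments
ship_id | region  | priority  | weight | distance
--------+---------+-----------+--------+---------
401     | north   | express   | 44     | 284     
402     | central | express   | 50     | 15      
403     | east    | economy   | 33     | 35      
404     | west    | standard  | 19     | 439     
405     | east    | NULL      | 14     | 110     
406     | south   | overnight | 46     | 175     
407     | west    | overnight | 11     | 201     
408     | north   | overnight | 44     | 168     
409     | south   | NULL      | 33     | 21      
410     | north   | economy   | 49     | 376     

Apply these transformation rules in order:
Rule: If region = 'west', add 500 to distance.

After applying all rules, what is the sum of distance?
2824

Step 1: Count records where region = 'west': 2
Step 2: Total bonus added: 2 × 500 = 1000
Step 3: Original sum of distance: 1824
Step 4: Final sum = 1824 + 1000 = 2824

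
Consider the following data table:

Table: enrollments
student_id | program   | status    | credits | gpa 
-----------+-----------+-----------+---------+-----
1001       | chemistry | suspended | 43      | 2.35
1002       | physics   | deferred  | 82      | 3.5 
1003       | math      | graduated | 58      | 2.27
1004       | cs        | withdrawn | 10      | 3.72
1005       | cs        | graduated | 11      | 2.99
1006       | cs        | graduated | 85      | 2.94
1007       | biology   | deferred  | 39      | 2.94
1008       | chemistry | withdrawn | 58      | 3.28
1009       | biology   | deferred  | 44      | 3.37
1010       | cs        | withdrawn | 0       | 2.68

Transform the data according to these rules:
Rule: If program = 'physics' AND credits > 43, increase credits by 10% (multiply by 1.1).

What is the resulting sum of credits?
438.2

Step 1: Find records where program = 'physics' AND credits > 43
Step 2: 1 records match, summing to 82
Step 3: After multiplier: 82 × 1.1 = 90.2
Step 4: Unaffected records sum: 348
Step 5: Final sum = 90.2 + 348 = 438.2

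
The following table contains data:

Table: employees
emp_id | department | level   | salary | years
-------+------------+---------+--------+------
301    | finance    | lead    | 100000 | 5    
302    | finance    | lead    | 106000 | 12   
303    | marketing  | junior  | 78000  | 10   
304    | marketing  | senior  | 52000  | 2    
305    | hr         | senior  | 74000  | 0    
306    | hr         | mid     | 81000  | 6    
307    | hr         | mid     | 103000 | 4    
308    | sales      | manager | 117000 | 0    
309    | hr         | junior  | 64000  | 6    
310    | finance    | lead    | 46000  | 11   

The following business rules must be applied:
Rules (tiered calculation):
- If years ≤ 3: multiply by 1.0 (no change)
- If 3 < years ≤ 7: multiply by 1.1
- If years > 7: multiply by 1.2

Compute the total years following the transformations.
64.7

Step 1: Tier 1 (years ≤ 3): 3 records, sum = 2 × 1.0 = 2.0
Step 2: Tier 2 (3 < years ≤ 7): 4 records, sum = 21 × 1.1 = 23.1
Step 3: Tier 3 (years > 7): 3 records, sum = 33 × 1.2 = 39.6
Step 4: Final sum = 2.0 + 23.1 + 39.6 = 64.7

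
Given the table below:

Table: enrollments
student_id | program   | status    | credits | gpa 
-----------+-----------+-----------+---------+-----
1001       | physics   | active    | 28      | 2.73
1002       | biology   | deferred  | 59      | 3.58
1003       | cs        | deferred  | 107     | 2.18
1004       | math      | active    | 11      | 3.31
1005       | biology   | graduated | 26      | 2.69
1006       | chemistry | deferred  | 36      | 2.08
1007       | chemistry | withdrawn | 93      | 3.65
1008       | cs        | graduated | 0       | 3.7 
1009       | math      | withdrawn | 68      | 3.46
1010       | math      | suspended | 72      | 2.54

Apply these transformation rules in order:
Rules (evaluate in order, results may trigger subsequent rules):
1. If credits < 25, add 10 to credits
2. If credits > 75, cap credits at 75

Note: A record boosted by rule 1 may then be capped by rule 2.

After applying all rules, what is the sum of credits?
470

Step 1: Apply rule 1 to records with credits < 25
  - 2 records get bonus of 10
  - Of these, 0 records then exceed 75 and get capped
Step 2: Apply rule 2 to records with credits > 75
  - 2 records (original) are capped
Step 3: Calculate final sum = 470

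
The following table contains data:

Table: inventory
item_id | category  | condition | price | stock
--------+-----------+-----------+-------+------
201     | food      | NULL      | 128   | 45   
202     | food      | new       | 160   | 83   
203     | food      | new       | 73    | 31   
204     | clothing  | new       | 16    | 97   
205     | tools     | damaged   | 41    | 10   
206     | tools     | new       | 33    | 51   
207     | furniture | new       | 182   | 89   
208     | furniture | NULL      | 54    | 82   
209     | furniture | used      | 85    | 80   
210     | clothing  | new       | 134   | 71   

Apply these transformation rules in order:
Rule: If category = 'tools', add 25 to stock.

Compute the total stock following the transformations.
689

Step 1: Count records where category = 'tools': 2
Step 2: Total bonus added: 2 × 25 = 50
Step 3: Original sum of stock: 639
Step 4: Final sum = 639 + 50 = 689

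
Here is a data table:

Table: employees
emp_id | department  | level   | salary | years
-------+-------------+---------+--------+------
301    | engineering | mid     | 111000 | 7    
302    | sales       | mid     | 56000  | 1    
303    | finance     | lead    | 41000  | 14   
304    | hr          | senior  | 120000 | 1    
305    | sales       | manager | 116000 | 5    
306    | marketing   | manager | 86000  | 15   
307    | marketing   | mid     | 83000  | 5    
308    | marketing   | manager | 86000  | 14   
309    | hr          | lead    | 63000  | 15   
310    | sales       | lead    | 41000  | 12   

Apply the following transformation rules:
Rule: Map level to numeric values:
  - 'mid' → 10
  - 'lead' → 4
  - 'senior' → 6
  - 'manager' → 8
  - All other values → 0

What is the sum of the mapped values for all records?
72

Step 1: Apply mapping to each record
Step 2: Count by status:
  'mid': 3 records × 10 = 30
  'lead': 3 records × 4 = 12
  'senior': 1 records × 6 = 6
  'manager': 3 records × 8 = 24
Step 3: Sum all mapped values = 72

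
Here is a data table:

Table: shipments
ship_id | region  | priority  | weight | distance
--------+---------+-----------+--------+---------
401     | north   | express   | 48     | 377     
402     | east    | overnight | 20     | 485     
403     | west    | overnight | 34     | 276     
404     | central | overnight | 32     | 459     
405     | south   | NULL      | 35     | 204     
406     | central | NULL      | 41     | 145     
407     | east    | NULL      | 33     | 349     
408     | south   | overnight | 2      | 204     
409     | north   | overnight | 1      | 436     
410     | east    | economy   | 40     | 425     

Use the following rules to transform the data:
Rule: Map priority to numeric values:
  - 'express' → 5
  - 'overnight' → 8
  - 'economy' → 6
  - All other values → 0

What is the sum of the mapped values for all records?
51

Step 1: Apply mapping to each record
Step 2: Count by status:
  'express': 1 records × 5 = 5
  'overnight': 5 records × 8 = 40
  'economy': 1 records × 6 = 6
Step 3: Sum all mapped values = 51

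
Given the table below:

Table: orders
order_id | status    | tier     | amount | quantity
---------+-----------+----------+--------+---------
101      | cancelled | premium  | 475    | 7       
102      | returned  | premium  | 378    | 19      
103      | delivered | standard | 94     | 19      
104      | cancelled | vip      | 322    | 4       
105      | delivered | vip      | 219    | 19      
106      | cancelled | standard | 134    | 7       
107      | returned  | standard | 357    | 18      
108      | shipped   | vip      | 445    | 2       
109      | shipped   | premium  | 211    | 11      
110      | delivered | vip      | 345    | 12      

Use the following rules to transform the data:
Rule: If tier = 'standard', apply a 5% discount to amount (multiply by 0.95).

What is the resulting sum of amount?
2950.75

Step 1: Records with tier = 'standard' have total amount = 585
Step 2: Apply multiplier: 585 × 0.95 = 555.75
Step 3: Other records total: 2395
Step 4: Final sum = 555.75 + 2395 = 2950.75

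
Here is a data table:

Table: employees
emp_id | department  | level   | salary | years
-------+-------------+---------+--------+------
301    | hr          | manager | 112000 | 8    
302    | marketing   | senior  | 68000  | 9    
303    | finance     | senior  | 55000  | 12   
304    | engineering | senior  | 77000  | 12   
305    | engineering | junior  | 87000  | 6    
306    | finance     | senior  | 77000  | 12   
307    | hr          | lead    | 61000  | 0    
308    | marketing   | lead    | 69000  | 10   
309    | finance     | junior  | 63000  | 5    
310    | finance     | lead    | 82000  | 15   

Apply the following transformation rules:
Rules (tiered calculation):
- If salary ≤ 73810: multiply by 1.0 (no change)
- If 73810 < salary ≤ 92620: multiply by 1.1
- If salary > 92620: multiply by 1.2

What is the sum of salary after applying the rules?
805700.0

Step 1: Tier 1 (salary ≤ 73810): 5 records, sum = 316000 × 1.0 = 316000.0
Step 2: Tier 2 (73810 < salary ≤ 92620): 4 records, sum = 323000 × 1.1 = 355300.0
Step 3: Tier 3 (salary > 92620): 1 records, sum = 112000 × 1.2 = 134400.0
Step 4: Final sum = 316000.0 + 355300.0 + 134400.0 = 805700.0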